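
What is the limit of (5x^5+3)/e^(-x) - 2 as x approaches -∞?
The quotient is an ∞/∞ indeterminate form as x → -∞.
Compare growth rates of the dominant terms (exponentials ≫ polynomials ≫ logarithms), or apply L'Hôpital's rule; the quotient → 0.
Adding the constant: 0 - 2 = -2. Limit = -2.

Final answer: -2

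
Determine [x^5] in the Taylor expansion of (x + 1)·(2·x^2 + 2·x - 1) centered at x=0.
Expand to order 5: (x + 1)·(2·x^2 + 2·x - 1) = 2·x^3 + 4·x^2 + x - 1 + O(x^6).
The coefficient of x^5 is 0.

Final answer: 0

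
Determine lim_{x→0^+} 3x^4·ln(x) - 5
The product is a 0·∞ indeterminate form at x → 0⁺.
Rewrite the product as 3·ln(x) / x^(-4) and apply L'Hôpital, or use the standard hierarchy x^(-4) ≫ |ln x| as x → 0⁺.
The indeterminate product → 0, so the limit = -5.

Final answer: -5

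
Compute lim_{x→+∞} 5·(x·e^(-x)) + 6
Evaluate the dominant behaviour as x → +∞; each term tends to a finite value or vanishes.
Limit = 6.

Final answer: 6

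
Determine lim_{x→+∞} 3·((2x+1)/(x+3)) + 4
Evaluate the dominant behaviour as x → +∞; each term tends to a finite value or vanishes.
Limit = 10.

Final answer: 10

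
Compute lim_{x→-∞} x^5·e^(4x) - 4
The product is a 0·∞ indeterminate form at x → -∞.
Rewrite the product as x^5 / e^(-4x) (an ∞/∞ form) and apply L'Hôpital, or use the standard hierarchy e^(4|x|) ≫ |x^5| as x → -∞.
The indeterminate product → 0, so the limit = -4.

Final answer: -4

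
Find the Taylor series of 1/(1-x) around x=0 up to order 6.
x^6 + x^5 + x^4 + x^3 + x^2 + x + 1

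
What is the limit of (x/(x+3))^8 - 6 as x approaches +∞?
As x → +∞: x/(x+3) = 1/(1 + 3/x) → 1, and the 8th power of a limit-1 base also → 1; with the additive constant, 1 - 6 = -5.
Limit = -5.

Final answer: -5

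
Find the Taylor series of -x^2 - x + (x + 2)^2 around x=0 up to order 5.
3·x + 4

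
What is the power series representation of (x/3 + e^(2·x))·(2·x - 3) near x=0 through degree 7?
32·x^7/315 + 4·x^6/15 + 8·x^5/15 + 2·x^4/3 - 4·x^2/3 - 5·x - 3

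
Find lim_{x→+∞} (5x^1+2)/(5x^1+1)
This is an ∞/∞ indeterminate form as x → +∞.
Divide numerator and denominator by x and let the lower-order terms vanish; the leading terms give 5/5 = 1.
Limit = 1.

Final answer: 1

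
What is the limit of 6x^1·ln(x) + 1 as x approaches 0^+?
The product is a 0·∞ indeterminate form at x → 0⁺.
Rewrite the product as 6·ln(x) / x^(-1) and apply L'Hôpital, or use the standard hierarchy x^(-1) ≫ |ln x| as x → 0⁺.
The indeterminate product → 0, so the limit = 1.

Final answer: 1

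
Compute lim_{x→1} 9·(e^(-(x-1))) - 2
Direct substitution at x = 1 gives 7.

Final answer: 7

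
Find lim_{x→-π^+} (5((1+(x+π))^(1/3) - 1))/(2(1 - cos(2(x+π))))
Both numerator and denominator → 0 as x → -π^+; this is a 0/0 indeterminate form.
Expand each to leading order near x = -π: numerator ~ 5·(x + π)/3, denominator ~ 4·(x + π)^2.
The limit of the ratio is ∞.

Final answer: ∞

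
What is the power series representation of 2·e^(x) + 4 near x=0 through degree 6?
x^6/360 + x^5/60 + x^4/12 + x^3/3 + x^2 + 2·x + 6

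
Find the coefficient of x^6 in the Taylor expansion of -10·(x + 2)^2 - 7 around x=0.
Expand to order 6: -10·(x + 2)^2 - 7 = -10·x^2 - 40·x - 47 + O(x^7).
The coefficient of x^6 is 0.

Final answer: 0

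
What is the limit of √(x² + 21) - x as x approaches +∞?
This is an ∞ − ∞ indeterminate form.
Multiply and divide by the conjugate √(x²+21) + x; the x² terms cancel, leaving 21/(√(x²+21)+x) → 0.
Limit = 0.

Final answer: 0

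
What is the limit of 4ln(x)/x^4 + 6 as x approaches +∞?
The quotient is an ∞/∞ indeterminate form as x → +∞.
The polynomial denominator x^4 dominates the logarithmic numerator (any positive power of x ≫ ln(x) as x → ∞), so the quotient → 0.
Adding the constant: 0 + 6 = 6. Limit = 6.

Final answer: 6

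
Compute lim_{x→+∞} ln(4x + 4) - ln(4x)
This is an ∞ − ∞ indeterminate form.
Combine the logarithms: ln(4x+4) − ln(4x) = ln((4x+4)/(4x)) = ln(1 + 4/(4x)) → ln(1) = 0.
Limit = 0.

Final answer: 0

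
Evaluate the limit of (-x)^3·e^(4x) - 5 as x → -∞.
The product is a 0·∞ indeterminate form at x → -∞.
Rewrite the product as (-x)^3 / e^(-4x) (an ∞/∞ form) and apply L'Hôpital, or use the standard hierarchy e^(4|x|) ≫ |(-x)^3| as x → -∞.
The indeterminate product → 0, so the limit = -5.

Final answer: -5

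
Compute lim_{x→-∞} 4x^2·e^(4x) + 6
The product is a 0·∞ indeterminate form at x → -∞.
Rewrite the product as 4x^2 / e^(-4x) (an ∞/∞ form) and apply L'Hôpital, or use the standard hierarchy e^(4|x|) ≫ |x^2| as x → -∞.
The indeterminate product → 0, so the limit = 6.

Final answer: 6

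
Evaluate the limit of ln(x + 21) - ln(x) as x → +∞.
This is an ∞ − ∞ indeterminate form.
Combine the logarithms: ln(x+21) − ln(x) = ln((x+21)/(x)) = ln(1 + 21/(x)) → ln(1) = 0.
Limit = 0.

Final answer: 0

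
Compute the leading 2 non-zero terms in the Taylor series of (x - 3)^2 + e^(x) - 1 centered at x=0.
9 - 5·x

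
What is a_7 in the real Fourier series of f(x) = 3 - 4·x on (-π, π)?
a_7 = (1/π) ∫_{-π}^{π} f(x)·cos(7x) dx.
Evaluate the integral (use parity and integration by parts as needed): a_7 = 0.

Final answer: 0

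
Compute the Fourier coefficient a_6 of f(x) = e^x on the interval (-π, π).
a_6 = (1/π) ∫_{-π}^{π} f(x)·cos(6x) dx.
Evaluate the integral (use parity and integration by parts as needed): a_6 = (-1 + e^(2·π))·e^(-π)/(37·π).

Final answer: (-1 + e^(2·π))·e^(-π)/(37·π)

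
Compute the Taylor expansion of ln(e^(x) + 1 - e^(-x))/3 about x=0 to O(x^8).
2869·x^7/360 - 604·x^6/135 + 31·x^5/12 - 14·x^4/9 + x^3 - 2·x^2/3 + 2·x/3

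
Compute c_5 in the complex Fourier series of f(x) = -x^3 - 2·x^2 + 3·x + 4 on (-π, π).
Compute the real Fourier coefficients first: a_5 = 8/25, b_5 = 162/125 - 2·π^2/5.
Then c_5 = (a_5 − i·b_5)/2 = 4/25 - 81·i/125 + i·π^2/5.

Final answer: 4/25 - 81·i/125 + i·π^2/5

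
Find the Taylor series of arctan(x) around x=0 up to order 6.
x^5/5 - x^3/3 + x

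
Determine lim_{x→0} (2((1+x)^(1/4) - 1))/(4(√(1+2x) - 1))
Both numerator and denominator → 0 as x → 0; this is a 0/0 indeterminate form.
Expand each to leading order near x = 0: numerator ~ x/2, denominator ~ 4·x.
The limit of the ratio is 1/8.

Final answer: 1/8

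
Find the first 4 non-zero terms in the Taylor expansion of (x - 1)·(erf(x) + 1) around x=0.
2·x^3/(3·√(π)) + 2·x^2/√(π) + x·(1 - 2/√(π)) - 1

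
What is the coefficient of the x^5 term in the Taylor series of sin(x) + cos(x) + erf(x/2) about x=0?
Expand to order 5: sin(x) + cos(x) + erf(x/2) = x^5·(1/(160·√(π)) + 1/120) + x^4/24 + x^3·(-1/6 - 1/(12·√(π))) - x^2/2 + x·(1/√(π) + 1) + 1 + O(x^6).
The coefficient of x^5 is 1/(160·√(π)) + 1/120.

Final answer: 1/(160·√(π)) + 1/120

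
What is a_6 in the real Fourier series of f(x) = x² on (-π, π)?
a_6 = (1/π) ∫_{-π}^{π} f(x)·cos(6x) dx.
Evaluate the integral (use parity and integration by parts as needed): a_6 = 1/9.

Final answer: 1/9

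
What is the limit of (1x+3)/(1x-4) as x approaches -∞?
Evaluate the dominant behaviour as x → -∞; each term tends to a finite value or vanishes.
Limit = 1.

Final answer: 1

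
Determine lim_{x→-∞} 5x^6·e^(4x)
This is a 0·∞ indeterminate form at x → -∞.
Rewrite the product as 5x^6 / e^(-4x) (an ∞/∞ form) and apply L'Hôpital, or use the standard hierarchy e^(4|x|) ≫ |x^6| as x → -∞.
The indeterminate product → 0, so the limit = 0.

Final answer: 0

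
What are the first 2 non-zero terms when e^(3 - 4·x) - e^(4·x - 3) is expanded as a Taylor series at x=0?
x·(-4·e^(3) - 4·e^(-3)) - e^(-3) + e^(3)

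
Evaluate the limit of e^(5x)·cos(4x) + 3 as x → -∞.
Evaluate the dominant behaviour as x → -∞; each term tends to a finite value or vanishes.
Limit = 3.

Final answer: 3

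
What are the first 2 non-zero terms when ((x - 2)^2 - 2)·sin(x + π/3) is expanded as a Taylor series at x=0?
x·(1 - 2·√(3)) + √(3)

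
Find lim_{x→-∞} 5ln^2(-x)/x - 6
The quotient is an ∞/∞ indeterminate form as x → -∞.
Compare growth rates of the dominant terms (exponentials ≫ polynomials ≫ logarithms), or apply L'Hôpital's rule; the quotient → 0.
Adding the constant: 0 - 6 = -6. Limit = -6.

Final answer: -6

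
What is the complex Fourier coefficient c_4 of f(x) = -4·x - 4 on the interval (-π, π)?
Compute the real Fourier coefficients first: a_4 = 0, b_4 = 2.
Then c_4 = (a_4 − i·b_4)/2 = -i.

Final answer: -i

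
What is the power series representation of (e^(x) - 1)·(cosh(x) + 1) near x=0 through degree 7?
13·x^7/1008 + 2·x^6/45 + 17·x^5/120 + x^4/3 + 5·x^3/6 + x^2 + 2·x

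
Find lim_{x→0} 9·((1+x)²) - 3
Direct substitution at x = 0 gives 6.

Final answer: 6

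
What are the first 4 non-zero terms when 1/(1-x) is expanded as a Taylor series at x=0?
x^3 + x^2 + x + 1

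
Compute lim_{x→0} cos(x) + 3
Direct substitution at x = 0 gives 4.

Final answer: 4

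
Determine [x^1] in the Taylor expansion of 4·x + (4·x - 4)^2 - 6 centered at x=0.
Expand to order 1: 4·x + (4·x - 4)^2 - 6 = 10 - 28·x + O(x^2).
The coefficient of x^1 is -28.

Final answer: -28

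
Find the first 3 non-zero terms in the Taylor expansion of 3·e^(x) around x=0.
3·x^2/2 + 3·x + 3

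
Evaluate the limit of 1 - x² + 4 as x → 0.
Direct substitution at x = 0 gives 5.

Final answer: 5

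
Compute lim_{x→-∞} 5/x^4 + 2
Evaluate the dominant behaviour as x → -∞; each term tends to a finite value or vanishes.
Limit = 2.

Final answer: 2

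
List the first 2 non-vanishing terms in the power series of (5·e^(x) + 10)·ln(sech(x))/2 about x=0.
-5·x^3/4 - 15·x^2/4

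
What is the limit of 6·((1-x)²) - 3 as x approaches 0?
Direct substitution at x = 0 gives 3.

Final answer: 3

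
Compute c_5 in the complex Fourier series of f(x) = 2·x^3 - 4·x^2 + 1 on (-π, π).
Compute the real Fourier coefficients first: a_5 = 16/25, b_5 = -24/125 + 4·π^2/5.
Then c_5 = (a_5 − i·b_5)/2 = 8/25 - 2·i·π^2/5 + 12·i/125.

Final answer: 8/25 - 2·i·π^2/5 + 12·i/125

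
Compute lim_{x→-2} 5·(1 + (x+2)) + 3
Direct substitution at x = -2 gives 8.

Final answer: 8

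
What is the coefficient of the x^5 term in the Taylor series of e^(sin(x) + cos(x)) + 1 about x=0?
Expand to order 5: e^(sin(x) + cos(x)) + 1 = e·x^5/10 - 5·e·x^4/24 - e·x^3/2 + e·x + 1 + e + O(x^6).
The coefficient of x^5 is e/10.

Final answer: e/10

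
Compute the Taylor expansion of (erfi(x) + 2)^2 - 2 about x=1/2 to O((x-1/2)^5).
erfi(1/2)^2 + 2 + 4·erfi(1/2) + (4·e^(1/4)·erfi(1/2) + 8·e^(1/4))·(x - 1/2)/√(π) + (2·π·e^(1/4)·erfi(1/2) + 4·√(π)·e^(1/2) + 4·π·e^(1/4))·(x - 1/2)^2/π^(3/2) + (2·π·e^(1/4)·erfi(1/2) + 4·√(π)·e^(1/2) + 4·π·e^(1/4))·(x - 1/2)^3/π^(3/2) + (7·π·e^(1/4)·erfi(1/2) + 14·π·e^(1/4) + 30·√(π)·e^(1/2))·(x - 1/2)^4/(6·π^(3/2))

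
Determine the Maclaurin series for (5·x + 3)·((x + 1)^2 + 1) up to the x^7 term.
5·x^3 + 13·x^2 + 16·x + 6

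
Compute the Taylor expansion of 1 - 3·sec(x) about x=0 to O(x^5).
-5·x^4/8 - 3·x^2/2 - 2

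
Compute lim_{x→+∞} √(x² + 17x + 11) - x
This is an ∞ − ∞ indeterminate form.
Multiply and divide by the conjugate √(x²+17x + 11) + x; the x² terms cancel, leaving (17x + 11)/(√(x²+17x + 11)+x) → 17/2.
Limit = 17/2.

Final answer: 17/2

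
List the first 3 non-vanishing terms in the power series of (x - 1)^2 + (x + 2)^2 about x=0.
2·x^2 + 2·x + 5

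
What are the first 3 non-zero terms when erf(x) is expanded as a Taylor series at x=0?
x^5/(5·√(π)) - 2·x^3/(3·√(π)) + 2·x/√(π)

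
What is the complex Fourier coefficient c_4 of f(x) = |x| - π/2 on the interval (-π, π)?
Compute the real Fourier coefficients first: a_4 = 0, b_4 = 0.
Then c_4 = (a_4 − i·b_4)/2 = 0.

Final answer: 0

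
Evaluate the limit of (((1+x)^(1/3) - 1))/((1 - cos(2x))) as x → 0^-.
Both numerator and denominator → 0 as x → 0^-; this is a 0/0 indeterminate form.
Expand each to leading order near x = 0: numerator ~ x/3, denominator ~ 2·x^2.
The limit of the ratio is -∞.

Final answer: -∞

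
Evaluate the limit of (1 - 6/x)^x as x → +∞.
As x → +∞: this is the defining limit (1 - 6/x)^x → e^(-6).
Limit = e^(-6).

Final answer: e^(-6)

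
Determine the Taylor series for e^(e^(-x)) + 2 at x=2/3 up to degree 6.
e^(e^(-2/3)) + 2 - e^(-2/3)·e^(e^(-2/3))·(x - 2/3) + (e^(2/3)·e^(e^(-2/3)) + e^(4/3)·e^(e^(-2/3)))·e^(-2)·(x - 2/3)^2/2 + (-3·e^(8/3)·e^(e^(-2/3)) - e^(10/3)·e^(e^(-2/3)) - e^(2)·e^(e^(-2/3)))·e^(-4)·(x - 2/3)^3/6 + (e^(4)·e^(e^(-2/3)) + e^(6)·e^(e^(-2/3)) + 6·e^(14/3)·e^(e^(-2/3)) + 7·e^(16/3)·e^(e^(-2/3)))·e^(-20/3)·(x - 2/3)^4/24 + (-15·e^(26/3)·e^(e^(-2/3)) - 25·e^(8)·e^(e^(-2/3)) - 10·e^(22/3)·e^(e^(-2/3)) - e^(28/3)·e^(e^(-2/3)) - e^(20/3)·e^(e^(-2/3)))·e^(-10)·(x - 2/3)^5/120 + (e^(10)·e^(e^(-2/3)) + e^(40/3)·e^(e^(-2/3)) + 15·e^(32/3)·e^(e^(-2/3)) + 65·e^(34/3)·e^(e^(-2/3)) + 31·e^(38/3)·e^(e^(-2/3)) + 90·e^(12)·e^(e^(-2/3)))·e^(-14)·(x - 2/3)^6/720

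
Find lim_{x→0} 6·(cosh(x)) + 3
Direct substitution at x = 0 gives 9.

Final answer: 9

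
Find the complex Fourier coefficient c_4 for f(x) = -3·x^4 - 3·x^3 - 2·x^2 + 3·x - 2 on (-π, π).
Compute the real Fourier coefficients first: a_4 = 1/16 - 3·π^2/2, b_4 = -33/16 + 3·π^2/2.
Then c_4 = (a_4 − i·b_4)/2 = -3·π^2/4 + 1/32 - 3·i·π^2/4 + 33·i/32.

Final answer: -3·π^2/4 + 1/32 - 3·i·π^2/4 + 33·i/32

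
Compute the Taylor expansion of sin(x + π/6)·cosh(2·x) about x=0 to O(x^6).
41·√(3)·x^5/240 - 7·x^4/48 + 11·√(3)·x^3/12 + 3·x^2/4 + √(3)·x/2 + 1/2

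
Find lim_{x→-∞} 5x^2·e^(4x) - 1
The product is a 0·∞ indeterminate form at x → -∞.
Rewrite the product as 5x^2 / e^(-4x) (an ∞/∞ form) and apply L'Hôpital, or use the standard hierarchy e^(4|x|) ≫ |x^2| as x → -∞.
The indeterminate product → 0, so the limit = -1.

Final answer: -1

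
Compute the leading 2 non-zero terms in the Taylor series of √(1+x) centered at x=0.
x/2 + 1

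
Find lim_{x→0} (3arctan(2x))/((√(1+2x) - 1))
Both numerator and denominator → 0 as x → 0; this is a 0/0 indeterminate form.
Expand each to leading order near x = 0: numerator ~ 6·x, denominator ~ x.
The limit of the ratio is 6.

Final answer: 6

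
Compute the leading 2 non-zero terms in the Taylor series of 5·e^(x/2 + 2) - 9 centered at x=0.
5·x·e^(2)/2 - 9 + 5·e^(2)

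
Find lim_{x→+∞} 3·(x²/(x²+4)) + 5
Evaluate the dominant behaviour as x → +∞; each term tends to a finite value or vanishes.
Limit = 8.

Final answer: 8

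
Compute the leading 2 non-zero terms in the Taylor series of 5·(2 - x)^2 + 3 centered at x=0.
23 - 20·x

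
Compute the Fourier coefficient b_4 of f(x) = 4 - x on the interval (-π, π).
b_4 = (1/π) ∫_{-π}^{π} f(x)·sin(4x) dx.
Evaluate the integral (use parity and integration by parts as needed): b_4 = 1/2.

Final answer: 1/2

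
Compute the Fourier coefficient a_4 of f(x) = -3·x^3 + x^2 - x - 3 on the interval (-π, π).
a_4 = (1/π) ∫_{-π}^{π} f(x)·cos(4x) dx.
Evaluate the integral (use parity and integration by parts as needed): a_4 = 1/4.

Final answer: 1/4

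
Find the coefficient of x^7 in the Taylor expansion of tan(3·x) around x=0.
Expand to order 7: tan(3·x) = 4131·x^7/35 + 162·x^5/5 + 9·x^3 + 3·x + O(x^8).
The coefficient of x^7 is 4131/35.

Final answer: 4131/35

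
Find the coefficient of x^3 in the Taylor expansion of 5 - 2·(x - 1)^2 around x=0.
Expand to order 3: 5 - 2·(x - 1)^2 = -2·x^2 + 4·x + 3 + O(x^4).
The coefficient of x^3 is 0.

Final answer: 0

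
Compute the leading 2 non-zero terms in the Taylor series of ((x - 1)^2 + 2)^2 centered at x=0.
9 - 12·x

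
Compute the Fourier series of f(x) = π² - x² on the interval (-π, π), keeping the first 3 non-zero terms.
4·cos(x) - cos(2·x) + 2·π^2/3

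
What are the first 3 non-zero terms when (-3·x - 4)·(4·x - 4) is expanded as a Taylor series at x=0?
-12·x^2 - 4·x + 16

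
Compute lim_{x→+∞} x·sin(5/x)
As x → +∞: let u = 5/x → 0⁺; then x·sin(5/x) = 5·sin(u)/u → 5·1 = 5.
Limit = 5.

Final answer: 5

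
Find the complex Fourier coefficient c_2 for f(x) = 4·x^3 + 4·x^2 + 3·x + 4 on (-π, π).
Compute the real Fourier coefficients first: a_2 = 4, b_2 = 3 - 4·π^2.
Then c_2 = (a_2 − i·b_2)/2 = 2 - 3·i/2 + 2·i·π^2.

Final answer: 2 - 3·i/2 + 2·i·π^2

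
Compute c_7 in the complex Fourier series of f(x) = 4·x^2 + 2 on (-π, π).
Compute the real Fourier coefficients first: a_7 = -16/49, b_7 = 0.
Then c_7 = (a_7 − i·b_7)/2 = -8/49.

Final answer: -8/49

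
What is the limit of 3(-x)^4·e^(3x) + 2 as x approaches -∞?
The product is a 0·∞ indeterminate form at x → -∞.
Rewrite the product as 3(-x)^4 / e^(-3x) (an ∞/∞ form) and apply L'Hôpital, or use the standard hierarchy e^(3|x|) ≫ |(-x)^4| as x → -∞.
The indeterminate product → 0, so the limit = 2.

Final answer: 2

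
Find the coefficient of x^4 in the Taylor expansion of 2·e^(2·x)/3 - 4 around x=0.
Expand to order 4: 2·e^(2·x)/3 - 4 = 4·x^4/9 + 8·x^3/9 + 4·x^2/3 + 4·x/3 - 10/3 + O(x^5).
The coefficient of x^4 is 4/9.

Final answer: 4/9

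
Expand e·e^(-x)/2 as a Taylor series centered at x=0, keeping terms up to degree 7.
-e·x^7/10080 + e·x^6/1440 - e·x^5/240 + e·x^4/48 - e·x^3/12 + e·x^2/4 - e·x/2 + e/2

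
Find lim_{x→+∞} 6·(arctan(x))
Evaluate the dominant behaviour as x → +∞; each term tends to a finite value or vanishes.
Limit = 3·π.

Final answer: 3·π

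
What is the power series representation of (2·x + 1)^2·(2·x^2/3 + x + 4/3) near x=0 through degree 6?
8·x^4/3 + 20·x^3/3 + 10·x^2 + 19·x/3 + 4/3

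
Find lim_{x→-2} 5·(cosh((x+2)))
Direct substitution at x = -2 gives 5.

Final answer: 5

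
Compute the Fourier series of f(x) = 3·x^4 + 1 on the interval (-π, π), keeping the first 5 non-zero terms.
(144 - 24·π^2)·cos(x) + (-9 + 6·π^2)·cos(2·x) + (16/9 - 8·π^2/3)·cos(3·x) + (-9/16 + 3·π^2/2)·cos(4·x) + 1 + 3·π^4/5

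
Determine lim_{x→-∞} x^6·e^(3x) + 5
The product is a 0·∞ indeterminate form at x → -∞.
Rewrite the product as x^6 / e^(-3x) (an ∞/∞ form) and apply L'Hôpital, or use the standard hierarchy e^(3|x|) ≫ |x^6| as x → -∞.
The indeterminate product → 0, so the limit = 5.

Final answer: 5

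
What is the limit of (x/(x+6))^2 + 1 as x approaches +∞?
As x → +∞: x/(x+6) = 1/(1 + 6/x) → 1, and the 2nd power of a limit-1 base also → 1; with the additive constant, 1 + 1 = 2.
Limit = 2.

Final answer: 2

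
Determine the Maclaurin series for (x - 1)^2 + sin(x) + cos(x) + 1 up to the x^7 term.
-x^7/5040 - x^6/720 + x^5/120 + x^4/24 - x^3/6 + x^2/2 - x + 3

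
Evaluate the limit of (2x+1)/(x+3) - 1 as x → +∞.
Evaluate the dominant behaviour as x → +∞; each term tends to a finite value or vanishes.
Limit = 1.

Final answer: 1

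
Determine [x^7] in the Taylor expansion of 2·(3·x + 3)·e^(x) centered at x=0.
Expand to order 7: 2·(3·x + 3)·e^(x) = x^7/105 + 7·x^6/120 + 3·x^5/10 + 5·x^4/4 + 4·x^3 + 9·x^2 + 12·x + 6 + O(x^8).
The coefficient of x^7 is 1/105.

Final answer: 1/105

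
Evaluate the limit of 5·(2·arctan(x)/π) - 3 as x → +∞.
Evaluate the dominant behaviour as x → +∞; each term tends to a finite value or vanishes.
Limit = 2.

Final answer: 2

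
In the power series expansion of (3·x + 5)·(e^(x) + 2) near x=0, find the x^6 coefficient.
Expand to order 6: (3·x + 5)·(e^(x) + 2) = 23·x^6/720 + x^5/6 + 17·x^4/24 + 7·x^3/3 + 11·x^2/2 + 14·x + 15 + O(x^7).
The coefficient of x^6 is 23/720.

Final answer: 23/720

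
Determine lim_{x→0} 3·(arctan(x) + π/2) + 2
Direct substitution at x = 0 gives 2 + 3·π/2.

Final answer: 2 + 3·π/2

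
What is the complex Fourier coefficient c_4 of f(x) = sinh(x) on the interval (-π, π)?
Compute the real Fourier coefficients first: a_4 = 0, b_4 = -8·sinh(π)/(17·π).
Then c_4 = (a_4 − i·b_4)/2 = 4·i·sinh(π)/(17·π).

Final answer: 4·i·sinh(π)/(17·π)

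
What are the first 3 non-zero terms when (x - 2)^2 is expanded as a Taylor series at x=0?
x^2 - 4·x + 4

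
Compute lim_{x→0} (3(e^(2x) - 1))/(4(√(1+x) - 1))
Both numerator and denominator → 0 as x → 0; this is a 0/0 indeterminate form.
Expand each to leading order near x = 0: numerator ~ 6·x, denominator ~ 2·x.
The limit of the ratio is 3.

Final answer: 3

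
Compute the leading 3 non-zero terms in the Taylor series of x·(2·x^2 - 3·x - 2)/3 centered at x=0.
2·x^3/3 - x^2 - 2·x/3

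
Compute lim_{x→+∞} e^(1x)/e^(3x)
This is an ∞/∞ indeterminate form as x → +∞.
Rewrite e^(1x)/e^(3x) = e^((1−3)x) = e^(-2x); the exponent coefficient is -2 < 0 so e^(-2x) → 0.
Limit = 0.

Final answer: 0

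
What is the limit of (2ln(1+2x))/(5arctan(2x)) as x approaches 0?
Both numerator and denominator → 0 as x → 0; this is a 0/0 indeterminate form.
Expand each to leading order near x = 0: numerator ~ 4·x, denominator ~ 10·x.
The limit of the ratio is 2/5.

Final answer: 2/5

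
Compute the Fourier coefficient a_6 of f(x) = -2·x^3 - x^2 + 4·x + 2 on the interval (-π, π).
a_6 = (1/π) ∫_{-π}^{π} f(x)·cos(6x) dx.
Evaluate the integral (use parity and integration by parts as needed): a_6 = -1/9.

Final answer: -1/9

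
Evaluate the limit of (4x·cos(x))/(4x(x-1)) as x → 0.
Both numerator and denominator → 0 as x → 0; this is a 0/0 indeterminate form.
Expand each to leading order near x = 0: numerator ~ 4·x, denominator ~ -4·x.
The limit of the ratio is -1.

Final answer: -1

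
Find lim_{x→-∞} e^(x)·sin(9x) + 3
Evaluate the dominant behaviour as x → -∞; each term tends to a finite value or vanishes.
Limit = 3.

Final answer: 3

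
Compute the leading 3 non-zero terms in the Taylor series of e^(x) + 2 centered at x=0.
x^2/2 + x + 3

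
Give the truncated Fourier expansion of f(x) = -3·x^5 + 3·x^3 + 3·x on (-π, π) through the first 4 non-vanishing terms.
(-750 - 6·π^4 + 126·π^2)·sin(x) + (-18·π^2 + 24 + 3·π^4)·sin(2·x) + (-2·π^4 - 62/27 + 58·π^2/9)·sin(3·x) + (-27·π^2/8 - 15/64 + 3·π^4/2)·sin(4·x)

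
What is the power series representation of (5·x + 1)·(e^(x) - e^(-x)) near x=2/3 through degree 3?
(-13 + 13·e^(4/3))·e^(-2/3)/3 + (-2 + 28·e^(4/3))·e^(-2/3)·(x - 2/3)/3 + (17 + 43·e^(4/3))·e^(-2/3)·(x - 2/3)^2/6 + (-16 + 29·e^(4/3))·e^(-2/3)·(x - 2/3)^3/9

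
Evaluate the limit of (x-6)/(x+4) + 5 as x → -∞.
Evaluate the dominant behaviour as x → -∞; each term tends to a finite value or vanishes.
Limit = 6.

Final answer: 6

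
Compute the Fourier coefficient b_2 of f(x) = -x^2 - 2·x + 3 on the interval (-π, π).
b_2 = (1/π) ∫_{-π}^{π} f(x)·sin(2x) dx.
Evaluate the integral (use parity and integration by parts as needed): b_2 = 2.

Final answer: 2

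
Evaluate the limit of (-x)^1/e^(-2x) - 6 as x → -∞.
The quotient is an ∞/∞ indeterminate form as x → -∞.
Compare growth rates of the dominant terms (exponentials ≫ polynomials ≫ logarithms), or apply L'Hôpital's rule; the quotient → 0.
Adding the constant: 0 - 6 = -6. Limit = -6.

Final answer: -6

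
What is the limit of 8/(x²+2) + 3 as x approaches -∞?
Evaluate the dominant behaviour as x → -∞; each term tends to a finite value or vanishes.
Limit = 3.

Final answer: 3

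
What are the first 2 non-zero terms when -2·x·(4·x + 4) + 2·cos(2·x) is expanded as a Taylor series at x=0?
2 - 8·x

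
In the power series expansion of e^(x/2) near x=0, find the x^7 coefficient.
Expand to order 7: e^(x/2) = x^7/645120 + x^6/46080 + x^5/3840 + x^4/384 + x^3/48 + x^2/8 + x/2 + 1 + O(x^8).
The coefficient of x^7 is 1/645120.

Final answer: 1/645120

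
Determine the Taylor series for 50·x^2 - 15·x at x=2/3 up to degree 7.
110/9 + 155·(x - 2/3)/3 + 50·(x - 2/3)^2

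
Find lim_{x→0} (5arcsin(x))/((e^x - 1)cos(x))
Both numerator and denominator → 0 as x → 0; this is a 0/0 indeterminate form.
Expand each to leading order near x = 0: numerator ~ 5·x, denominator ~ x.
The limit of the ratio is 5.

Final answer: 5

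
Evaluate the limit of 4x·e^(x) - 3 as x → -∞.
The product is a 0·∞ indeterminate form at x → -∞.
Rewrite the product as 4x / e^(-x) (an ∞/∞ form) and apply L'Hôpital, or use the standard hierarchy e^(|x|) ≫ |x| as x → -∞.
The indeterminate product → 0, so the limit = -3.

Final answer: -3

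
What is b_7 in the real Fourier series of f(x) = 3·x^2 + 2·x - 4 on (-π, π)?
b_7 = (1/π) ∫_{-π}^{π} f(x)·sin(7x) dx.
Evaluate the integral (use parity and integration by parts as needed): b_7 = 4/7.

Final answer: 4/7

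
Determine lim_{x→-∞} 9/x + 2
Evaluate the dominant behaviour as x → -∞; each term tends to a finite value or vanishes.
Limit = 2.

Final answer: 2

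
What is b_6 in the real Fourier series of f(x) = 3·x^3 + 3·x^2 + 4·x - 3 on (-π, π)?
b_6 = (1/π) ∫_{-π}^{π} f(x)·sin(6x) dx.
Evaluate the integral (use parity and integration by parts as needed): b_6 = -π^2 - 7/6.

Final answer: -π^2 - 7/6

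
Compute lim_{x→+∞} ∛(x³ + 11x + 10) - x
This is an ∞ − ∞ indeterminate form.
Multiply by (A² + AB + B²)/(A² + AB + B²) where A = ∛(x³+11x + 10), B = x to use A³ − B³ = (A−B)(A²+AB+B²); the x³ terms cancel, leaving (11x + 10)/(A²+AB+B²) with denominator ~ 3x², so the limit is 0.
Limit = 0.

Final answer: 0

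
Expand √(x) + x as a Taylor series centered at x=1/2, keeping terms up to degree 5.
1/2 + √(2)/2 + (√(2)/2 + 1)·(x - 1/2) - √(2)·(x - 1/2)^2/4 + √(2)·(x - 1/2)^3/4 - 5·√(2)·(x - 1/2)^4/16 + 7·√(2)·(x - 1/2)^5/16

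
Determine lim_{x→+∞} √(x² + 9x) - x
This is an ∞ − ∞ indeterminate form.
Multiply and divide by the conjugate √(x²+9x) + x; the x² terms cancel, leaving (9x)/(√(x²+9x)+x) → 9/2.
Limit = 9/2.

Final answer: 9/2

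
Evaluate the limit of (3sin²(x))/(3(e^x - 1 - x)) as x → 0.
Both numerator and denominator → 0 as x → 0; this is a 0/0 indeterminate form.
Expand each to leading order near x = 0: numerator ~ 3·x^2, denominator ~ 3·x^2/2.
The limit of the ratio is 2.

Final answer: 2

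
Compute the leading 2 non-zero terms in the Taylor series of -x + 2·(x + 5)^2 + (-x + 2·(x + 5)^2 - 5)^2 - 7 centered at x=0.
1729·x + 2068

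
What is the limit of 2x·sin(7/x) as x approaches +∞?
As x → +∞: let u = 7/x → 0⁺; then 2·x·sin(7/x) = 2·7·sin(u)/u → 2·7·1 = 14.
Limit = 14.

Final answer: 14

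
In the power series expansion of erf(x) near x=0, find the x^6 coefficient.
Expand to order 6: erf(x) = x^5/(5·√(π)) - 2·x^3/(3·√(π)) + 2·x/√(π) + O(x^7).
The coefficient of x^6 is 0.

Final answer: 0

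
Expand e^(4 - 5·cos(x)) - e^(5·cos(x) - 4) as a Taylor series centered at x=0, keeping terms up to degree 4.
x^4·(-10·e/3 + 35·e^(-1)/12) + x^2·(5·e^(-1)/2 + 5·e/2) - e + e^(-1)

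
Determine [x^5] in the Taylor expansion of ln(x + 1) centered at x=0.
Expand to order 5: ln(x + 1) = x^5/5 - x^4/4 + x^3/3 - x^2/2 + x + O(x^6).
The coefficient of x^5 is 1/5.

Final answer: 1/5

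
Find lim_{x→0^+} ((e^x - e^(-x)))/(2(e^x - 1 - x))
Both numerator and denominator → 0 as x → 0^+; this is a 0/0 indeterminate form.
Expand each to leading order near x = 0: numerator ~ 2·x, denominator ~ x^2.
The limit of the ratio is ∞.

Final answer: ∞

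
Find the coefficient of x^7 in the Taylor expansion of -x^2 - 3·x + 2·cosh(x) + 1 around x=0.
Expand to order 7: -x^2 - 3·x + 2·cosh(x) + 1 = x^6/360 + x^4/12 - 3·x + 3 + O(x^8).
The coefficient of x^7 is 0.

Final answer: 0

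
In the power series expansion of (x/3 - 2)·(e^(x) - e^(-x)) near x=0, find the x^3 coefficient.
Expand to order 3: (x/3 - 2)·(e^(x) - e^(-x)) = -2·x^3/3 + 2·x^2/3 - 4·x + O(x^4).
The coefficient of x^3 is -2/3.

Final answer: -2/3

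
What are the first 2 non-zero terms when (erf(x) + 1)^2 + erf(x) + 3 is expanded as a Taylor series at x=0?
6·x/√(π) + 4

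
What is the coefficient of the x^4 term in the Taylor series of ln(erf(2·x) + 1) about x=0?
Expand to order 4: ln(erf(2·x) + 1) = x^4·(-192 + 64·π)/(3·π^2) + x^3·(64 - 16·π)/(3·π^(3/2)) - 8·x^2/π + 4·x/√(π) + O(x^5).
The coefficient of x^4 is (-192 + 64·π)/(3·π^2).

Final answer: (-192 + 64·π)/(3·π^2)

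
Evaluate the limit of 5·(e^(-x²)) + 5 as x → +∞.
Evaluate the dominant behaviour as x → +∞; each term tends to a finite value or vanishes.
Limit = 5.

Final answer: 5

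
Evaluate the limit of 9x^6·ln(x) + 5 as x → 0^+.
The product is a 0·∞ indeterminate form at x → 0⁺.
Rewrite the product as 9·ln(x) / x^(-6) and apply L'Hôpital, or use the standard hierarchy x^(-6) ≫ |ln x| as x → 0⁺.
The indeterminate product → 0, so the limit = 5.

Final answer: 5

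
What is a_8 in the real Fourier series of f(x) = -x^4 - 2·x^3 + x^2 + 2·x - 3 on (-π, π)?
a_8 = (1/π) ∫_{-π}^{π} f(x)·cos(8x) dx.
Evaluate the integral (use parity and integration by parts as needed): a_8 = 19/256 - π^2/8.

Final answer: 19/256 - π^2/8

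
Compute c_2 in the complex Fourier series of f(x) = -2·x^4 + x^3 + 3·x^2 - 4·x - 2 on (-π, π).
Compute the real Fourier coefficients first: a_2 = 9 - 4·π^2, b_2 = 11/2 - π^2.
Then c_2 = (a_2 − i·b_2)/2 = -2·π^2 + 9/2 - 11·i/4 + i·π^2/2.

Final answer: -2·π^2 + 9/2 - 11·i/4 + i·π^2/2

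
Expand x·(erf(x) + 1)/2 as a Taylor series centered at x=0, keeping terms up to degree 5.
-x^4/(3·√(π)) + x^2/√(π) + x/2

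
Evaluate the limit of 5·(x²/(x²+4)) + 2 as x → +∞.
Evaluate the dominant behaviour as x → +∞; each term tends to a finite value or vanishes.
Limit = 7.

Final answer: 7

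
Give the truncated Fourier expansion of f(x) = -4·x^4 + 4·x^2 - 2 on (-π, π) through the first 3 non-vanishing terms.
(-208 + 32·π^2)·cos(x) + (16 - 8·π^2)·cos(2·x) - 4·π^4/5 - 2 + 4·π^2/3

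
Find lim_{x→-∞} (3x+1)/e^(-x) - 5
The quotient is an ∞/∞ indeterminate form as x → -∞.
Compare growth rates of the dominant terms (exponentials ≫ polynomials ≫ logarithms), or apply L'Hôpital's rule; the quotient → 0.
Adding the constant: 0 - 5 = -5. Limit = -5.

Final answer: -5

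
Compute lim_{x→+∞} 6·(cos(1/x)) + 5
Evaluate the dominant behaviour as x → +∞; each term tends to a finite value or vanishes.
Limit = 11.

Final answer: 11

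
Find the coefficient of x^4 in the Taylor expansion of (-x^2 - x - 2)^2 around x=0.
Expand to order 4: (-x^2 - x - 2)^2 = x^4 + 2·x^3 + 5·x^2 + 4·x + 4 + O(x^5).
The coefficient of x^4 is 1.

Final answer: 1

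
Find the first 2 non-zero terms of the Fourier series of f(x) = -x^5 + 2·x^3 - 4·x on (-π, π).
(-272 - 2·π^4 + 44·π^2)·sin(x) + (-7·π^2 + 29/2 + π^4)·sin(2·x)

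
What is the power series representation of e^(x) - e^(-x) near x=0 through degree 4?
x^3/3 + 2·x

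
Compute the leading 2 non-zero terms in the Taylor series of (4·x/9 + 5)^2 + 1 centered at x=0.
40·x/9 + 26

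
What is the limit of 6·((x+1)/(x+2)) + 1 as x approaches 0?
Direct substitution at x = 0 gives 4.

Final answer: 4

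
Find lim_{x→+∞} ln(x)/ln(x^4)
This is an ∞/∞ indeterminate form as x → +∞.
Write ln(x^4) = 4·ln(x), reducing the quotient to 1/4.
Limit = 1/4.

Final answer: 1/4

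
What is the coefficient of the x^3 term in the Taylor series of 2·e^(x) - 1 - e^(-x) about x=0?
Expand to order 3: 2·e^(x) - 1 - e^(-x) = x^3/2 + x^2/2 + 3·x + O(x^4).
The coefficient of x^3 is 1/2.

Final answer: 1/2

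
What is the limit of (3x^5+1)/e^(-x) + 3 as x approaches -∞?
The quotient is an ∞/∞ indeterminate form as x → -∞.
Compare growth rates of the dominant terms (exponentials ≫ polynomials ≫ logarithms), or apply L'Hôpital's rule; the quotient → 0.
Adding the constant: 0 + 3 = 3. Limit = 3.

Final answer: 3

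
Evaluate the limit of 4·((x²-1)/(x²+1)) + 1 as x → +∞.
Evaluate the dominant behaviour as x → +∞; each term tends to a finite value or vanishes.
Limit = 5.

Final answer: 5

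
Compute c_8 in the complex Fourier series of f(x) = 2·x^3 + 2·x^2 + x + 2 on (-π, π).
Compute the real Fourier coefficients first: a_8 = 1/8, b_8 = -π^2/2 - 13/64.
Then c_8 = (a_8 − i·b_8)/2 = 1/16 + 13·i/128 + i·π^2/4.

Final answer: 1/16 + 13·i/128 + i·π^2/4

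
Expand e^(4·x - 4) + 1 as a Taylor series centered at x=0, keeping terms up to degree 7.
1024·x^7·e^(-4)/315 + 256·x^6·e^(-4)/45 + 128·x^5·e^(-4)/15 + 32·x^4·e^(-4)/3 + 32·x^3·e^(-4)/3 + 8·x^2·e^(-4) + 4·x·e^(-4) + e^(-4) + 1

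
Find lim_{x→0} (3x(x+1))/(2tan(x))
Both numerator and denominator → 0 as x → 0; this is a 0/0 indeterminate form.
Expand each to leading order near x = 0: numerator ~ 3·x, denominator ~ 2·x.
The limit of the ratio is 3/2.

Final answer: 3/2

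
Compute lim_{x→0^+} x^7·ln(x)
This is a 0·∞ indeterminate form at x → 0⁺.
Rewrite the product as ln(x) / x^(-7) and apply L'Hôpital, or use the standard hierarchy x^(-7) ≫ |ln x| as x → 0⁺.
The indeterminate product → 0, so the limit = 0.

Final answer: 0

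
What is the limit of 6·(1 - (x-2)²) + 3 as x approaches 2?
Direct substitution at x = 2 gives 9.

Final answer: 9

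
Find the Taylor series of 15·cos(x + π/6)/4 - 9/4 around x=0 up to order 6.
-√(3)·x^6/384 - x^5/64 + 5·√(3)·x^4/64 + 5·x^3/16 - 15·√(3)·x^2/16 - 15·x/8 - 9/4 + 15·√(3)/8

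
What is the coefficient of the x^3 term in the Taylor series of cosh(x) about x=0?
Expand to order 3: cosh(x) = x^2/2 + 1 + O(x^4).
The coefficient of x^3 is 0.

Final answer: 0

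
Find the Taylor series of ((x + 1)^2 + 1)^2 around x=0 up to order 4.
x^4 + 4·x^3 + 8·x^2 + 8·x + 4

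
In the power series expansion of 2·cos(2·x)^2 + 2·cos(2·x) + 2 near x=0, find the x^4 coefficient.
Expand to order 4: 2·cos(2·x)^2 + 2·cos(2·x) + 2 = 12·x^4 - 12·x^2 + 6 + O(x^5).
The coefficient of x^4 is 12.

Final answer: 12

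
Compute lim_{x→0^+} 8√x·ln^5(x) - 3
The product is a 0·∞ indeterminate form at x → 0⁺.
Rewrite the product as 8·ln^5(x) / x^(-1/2) and apply L'Hôpital, or use the standard hierarchy x^(-1/2) ≫ |ln x|^5 as x → 0⁺.
The indeterminate product → 0, so the limit = -3.

Final answer: -3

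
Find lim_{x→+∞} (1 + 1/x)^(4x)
As x → +∞: write (1 + 1/x)^(4x) = ((1 + 1/x)^x)^4 → (e^1)^4 = e^4.
Limit = e^(4).

Final answer: e^(4)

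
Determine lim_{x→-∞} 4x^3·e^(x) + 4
The product is a 0·∞ indeterminate form at x → -∞.
Rewrite the product as 4x^3 / e^(-x) (an ∞/∞ form) and apply L'Hôpital, or use the standard hierarchy e^(|x|) ≫ |x^3| as x → -∞.
The indeterminate product → 0, so the limit = 4.

Final answer: 4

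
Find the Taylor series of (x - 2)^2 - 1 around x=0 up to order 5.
x^2 - 4·x + 3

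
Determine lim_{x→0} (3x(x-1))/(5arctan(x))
Both numerator and denominator → 0 as x → 0; this is a 0/0 indeterminate form.
Expand each to leading order near x = 0: numerator ~ -3·x, denominator ~ 5·x.
The limit of the ratio is -3/5.

Final answer: -3/5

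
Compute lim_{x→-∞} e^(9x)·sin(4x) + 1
Evaluate the dominant behaviour as x → -∞; each term tends to a finite value or vanishes.
Limit = 1.

Final answer: 1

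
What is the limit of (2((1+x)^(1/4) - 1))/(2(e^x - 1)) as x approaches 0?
Both numerator and denominator → 0 as x → 0; this is a 0/0 indeterminate form.
Expand each to leading order near x = 0: numerator ~ x/2, denominator ~ 2·x.
The limit of the ratio is 1/4.

Final answer: 1/4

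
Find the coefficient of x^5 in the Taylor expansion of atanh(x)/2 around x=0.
Expand to order 5: atanh(x)/2 = x^5/10 + x^3/6 + x/2 + O(x^6).
The coefficient of x^5 is 1/10.

Final answer: 1/10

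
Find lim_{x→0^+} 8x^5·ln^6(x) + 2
The product is a 0·∞ indeterminate form at x → 0⁺.
Rewrite the product as 8·ln^6(x) / x^(-5) and apply L'Hôpital, or use the standard hierarchy x^(-5) ≫ |ln x|^6 as x → 0⁺.
The indeterminate product → 0, so the limit = 2.

Final answer: 2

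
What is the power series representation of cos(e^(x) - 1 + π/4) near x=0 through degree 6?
107·√(2)·x^6/1440 + 3·√(2)·x^5/40 - √(2)·x^4/48 - √(2)·x^3/4 - √(2)·x^2/2 - √(2)·x/2 + √(2)/2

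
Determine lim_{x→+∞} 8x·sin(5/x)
As x → +∞: let u = 5/x → 0⁺; then 8·x·sin(5/x) = 8·5·sin(u)/u → 8·5·1 = 40.
Limit = 40.

Final answer: 40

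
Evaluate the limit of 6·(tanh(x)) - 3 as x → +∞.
Evaluate the dominant behaviour as x → +∞; each term tends to a finite value or vanishes.
Limit = 3.

Final answer: 3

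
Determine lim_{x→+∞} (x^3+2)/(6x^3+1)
This is an ∞/∞ indeterminate form as x → +∞.
Divide numerator and denominator by x^3 and let the lower-order terms vanish; the leading terms give 1/6.
Limit = 1/6.

Final answer: 1/6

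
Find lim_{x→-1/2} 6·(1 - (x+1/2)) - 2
Direct substitution at x = -1/2 gives 4.

Final answer: 4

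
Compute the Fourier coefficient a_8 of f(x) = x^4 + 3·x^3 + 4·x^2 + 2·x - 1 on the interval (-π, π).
a_8 = (1/π) ∫_{-π}^{π} f(x)·cos(8x) dx.
Evaluate the integral (use parity and integration by parts as needed): a_8 = 61/256 + π^2/8.

Final answer: 61/256 + π^2/8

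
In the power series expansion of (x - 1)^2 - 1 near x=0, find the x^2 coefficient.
Expand to order 2: (x - 1)^2 - 1 = x^2 - 2·x + O(x^3).
The coefficient of x^2 is 1.

Final answer: 1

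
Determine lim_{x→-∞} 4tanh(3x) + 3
Evaluate the dominant behaviour as x → -∞; each term tends to a finite value or vanishes.
Limit = -1.

Final answer: -1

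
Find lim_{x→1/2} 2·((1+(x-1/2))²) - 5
Direct substitution at x = 1/2 gives -3.

Final answer: -3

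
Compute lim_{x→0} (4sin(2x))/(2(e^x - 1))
Both numerator and denominator → 0 as x → 0; this is a 0/0 indeterminate form.
Expand each to leading order near x = 0: numerator ~ 8·x, denominator ~ 2·x.
The limit of the ratio is 4.

Final answer: 4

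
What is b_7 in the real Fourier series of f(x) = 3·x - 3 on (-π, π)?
b_7 = (1/π) ∫_{-π}^{π} f(x)·sin(7x) dx.
Evaluate the integral (use parity and integration by parts as needed): b_7 = 6/7.

Final answer: 6/7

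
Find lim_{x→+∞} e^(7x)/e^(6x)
This is an ∞/∞ indeterminate form as x → +∞.
Rewrite e^(7x)/e^(6x) = e^((7−6)x) = e^(x); the exponent coefficient is 1 > 0 so e^(x) → ∞.
Limit = ∞.

Final answer: ∞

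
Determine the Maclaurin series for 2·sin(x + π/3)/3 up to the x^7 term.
-x^7/15120 - √(3)·x^6/2160 + x^5/360 + √(3)·x^4/72 - x^3/18 - √(3)·x^2/6 + x/3 + √(3)/3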